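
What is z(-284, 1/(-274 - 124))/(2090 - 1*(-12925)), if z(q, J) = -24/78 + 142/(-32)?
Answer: -47/148720 ≈ -0.00031603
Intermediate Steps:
z(q, J) = -987/208 (z(q, J) = -24*1/78 + 142*(-1/32) = -4/13 - 71/16 = -987/208)
z(-284, 1/(-274 - 124))/(2090 - 1*(-12925)) = -987/(208*(2090 - 1*(-12925))) = -987/(208*(2090 + 12925)) = -987/208/15015 = -987/208*1/15015 = -47/148720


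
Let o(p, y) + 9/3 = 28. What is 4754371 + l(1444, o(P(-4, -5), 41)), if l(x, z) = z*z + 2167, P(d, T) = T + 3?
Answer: 4757163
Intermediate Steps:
P(d, T) = 3 + T
o(p, y) = 25 (o(p, y) = -3 + 28 = 25)
l(x, z) = 2167 + z² (l(x, z) = z² + 2167 = 2167 + z²)
4754371 + l(1444, o(P(-4, -5), 41)) = 4754371 + (2167 + 25²) = 4754371 + (2167 + 625) = 4754371 + 2792 = 4757163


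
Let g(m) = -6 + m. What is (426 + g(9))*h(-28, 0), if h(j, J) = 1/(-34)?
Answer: -429/34 ≈ -12.618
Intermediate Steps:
h(j, J) = -1/34
(426 + g(9))*h(-28, 0) = (426 + (-6 + 9))*(-1/34) = (426 + 3)*(-1/34) = 429*(-1/34) = -429/34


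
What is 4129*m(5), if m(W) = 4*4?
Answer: 66064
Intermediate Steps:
m(W) = 16
4129*m(5) = 4129*16 = 66064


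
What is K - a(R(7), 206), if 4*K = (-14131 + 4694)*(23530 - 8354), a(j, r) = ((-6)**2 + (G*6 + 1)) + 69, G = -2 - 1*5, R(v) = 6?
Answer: -35804042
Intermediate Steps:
G = -7 (G = -2 - 5 = -7)
a(j, r) = 64 (a(j, r) = ((-6)**2 + (-7*6 + 1)) + 69 = (36 + (-42 + 1)) + 69 = (36 - 41) + 69 = -5 + 69 = 64)
K = -35803978 (K = ((-14131 + 4694)*(23530 - 8354))/4 = (-9437*15176)/4 = (1/4)*(-143215912) = -35803978)
K - a(R(7), 206) = -35803978 - 1*64 = -35803978 - 64 = -35804042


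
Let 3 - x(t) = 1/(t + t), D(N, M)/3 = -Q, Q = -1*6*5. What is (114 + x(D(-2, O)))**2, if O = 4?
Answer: 443481481/32400 ≈ 13688.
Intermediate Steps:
Q = -30 (Q = -6*5 = -30)
D(N, M) = 90 (D(N, M) = 3*(-1*(-30)) = 3*30 = 90)
x(t) = 3 - 1/(2*t) (x(t) = 3 - 1/(t + t) = 3 - 1/(2*t))
(114 + x(D(-2, O)))**2 = (114 + (3 - 1/2/90))**2 = (114 + (3 - 1/2*1/90))**2 = (114 + (3 - 1/180))**2 = (114 + 539/180)**2 = (21059/180)**2 = 443481481/32400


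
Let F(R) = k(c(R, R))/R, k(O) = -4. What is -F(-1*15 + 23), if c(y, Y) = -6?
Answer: 1/2 ≈ 0.50000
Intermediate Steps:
F(R) = -4/R
-F(-1*15 + 23) = -(-4)/(-1*15 + 23) = -(-4)/(-15 + 23) = -(-4)/8 = -1*(-1/2) = 1/2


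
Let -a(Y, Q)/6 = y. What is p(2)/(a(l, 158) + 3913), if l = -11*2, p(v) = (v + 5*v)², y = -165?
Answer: 144/4903 ≈ 0.029370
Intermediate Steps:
p(v) = 36*v² (p(v) = (6*v)² = 36*v²)
l = -22
a(Y, Q) = 990 (a(Y, Q) = -6*(-165) = 990)
p(2)/(a(l, 158) + 3913) = (36*2²)/(990 + 3913) = (36*4)/4903 = 144*(1/4903) = 144/4903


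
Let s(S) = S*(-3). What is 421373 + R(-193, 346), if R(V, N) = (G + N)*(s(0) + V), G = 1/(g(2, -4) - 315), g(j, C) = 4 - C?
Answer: 108860858/307 ≈ 3.5460e+5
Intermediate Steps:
s(S) = -3*S
G = -1/307 (G = 1/((4 - 1*(-4)) - 315) = 1/((4 + 4) - 315) = 1/(8 - 315) = 1/(-307) = -1/307 ≈ -0.0032573)
R(V, N) = V*(-1/307 + N) (R(V, N) = (-1/307 + N)*(-3*0 + V) = (-1/307 + N)*(0 + V) = (-1/307 + N)*V = V*(-1/307 + N))
421373 + R(-193, 346) = 421373 - 193*(-1/307 + 346) = 421373 - 193*106221/307 = 421373 - 20500653/307 = 108860858/307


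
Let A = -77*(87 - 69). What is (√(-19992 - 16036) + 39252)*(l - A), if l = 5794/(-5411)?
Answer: 294148678704/5411 + 14987704*I*√9007/5411 ≈ 5.4361e+7 + 2.6287e+5*I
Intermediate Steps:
A = -1386 (A = -77*18 = -1386)
l = -5794/5411 (l = 5794*(-1/5411) = -5794/5411 ≈ -1.0708)
(√(-19992 - 16036) + 39252)*(l - A) = (√(-19992 - 16036) + 39252)*(-5794/5411 - 1*(-1386)) = (√(-36028) + 39252)*(-5794/5411 + 1386) = (2*I*√9007 + 39252)*(7493852/5411) = (39252 + 2*I*√9007)*(7493852/5411) = 294148678704/5411 + 14987704*I*√9007/5411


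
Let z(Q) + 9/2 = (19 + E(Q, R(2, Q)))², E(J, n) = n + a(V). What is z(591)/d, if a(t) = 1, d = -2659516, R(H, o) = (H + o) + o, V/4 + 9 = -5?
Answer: -2899223/5319032 ≈ -0.54507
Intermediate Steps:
V = -56 (V = -36 + 4*(-5) = -36 - 20 = -56)
R(H, o) = H + 2*o
E(J, n) = 1 + n (E(J, n) = n + 1 = 1 + n)
z(Q) = -9/2 + (22 + 2*Q)² (z(Q) = -9/2 + (19 + (1 + (2 + 2*Q)))² = -9/2 + (19 + (3 + 2*Q))² = -9/2 + (22 + 2*Q)²)
z(591)/d = (-9/2 + 4*(11 + 591)²)/(-2659516) = (-9/2 + 4*602²)*(-1/2659516) = (-9/2 + 4*362404)*(-1/2659516) = (-9/2 + 1449616)*(-1/2659516) = (2899223/2)*(-1/2659516) = -2899223/5319032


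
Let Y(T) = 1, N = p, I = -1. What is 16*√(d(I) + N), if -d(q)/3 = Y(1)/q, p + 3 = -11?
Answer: 16*I*√11 ≈ 53.066*I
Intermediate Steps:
p = -14 (p = -3 - 11 = -14)
N = -14
d(q) = -3/q
16*√(d(I) + N) = 16*√(-3/(-1) - 14) = 16*√(-3*(-1) - 14) = 16*√(3 - 14) = 16*√(-11) = 16*(I*√11) = 16*I*√11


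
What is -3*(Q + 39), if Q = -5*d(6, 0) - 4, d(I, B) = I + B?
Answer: -15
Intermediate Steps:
d(I, B) = B + I
Q = -34 (Q = -5*(0 + 6) - 4 = -5*6 - 4 = -30 - 4 = -34)
-3*(Q + 39) = -3*(-34 + 39) = -3*5 = -15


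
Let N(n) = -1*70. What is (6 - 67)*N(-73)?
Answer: 4270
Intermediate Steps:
N(n) = -70
(6 - 67)*N(-73) = (6 - 67)*(-70) = -61*(-70) = 4270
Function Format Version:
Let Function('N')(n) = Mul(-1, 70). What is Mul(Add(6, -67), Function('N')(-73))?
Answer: 4270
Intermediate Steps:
Function('N')(n) = -70
Mul(Add(6, -67), Function('N')(-73)) = Mul(Add(6, -67), -70) = Mul(-61, -70) = 4270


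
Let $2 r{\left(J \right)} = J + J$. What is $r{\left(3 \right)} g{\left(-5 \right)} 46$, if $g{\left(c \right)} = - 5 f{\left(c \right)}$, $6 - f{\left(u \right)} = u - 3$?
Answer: $-9660$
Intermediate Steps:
$f{\left(u \right)} = 9 - u$ ($f{\left(u \right)} = 6 - \left(u - 3\right) = 6 - \left(-3 + u\right) = 9 - u$)
$r{\left(J \right)} = J$ ($r{\left(J \right)} = \frac{J + J}{2} = \frac{2 J}{2} = J$)
$g{\left(c \right)} = -45 + 5 c$ ($g{\left(c \right)} = - 5 \left(9 - c\right) = -45 + 5 c$)
$r{\left(3 \right)} g{\left(-5 \right)} 46 = 3 \left(-45 + 5 \left(-5\right)\right) 46 = 3 \left(-45 - 25\right) 46 = 3 \left(-70\right) 46 = \left(-210\right) 46 = -9660$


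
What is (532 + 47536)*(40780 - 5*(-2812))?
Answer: 2636049120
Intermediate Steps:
(532 + 47536)*(40780 - 5*(-2812)) = 48068*(40780 + 14060) = 48068*54840 = 2636049120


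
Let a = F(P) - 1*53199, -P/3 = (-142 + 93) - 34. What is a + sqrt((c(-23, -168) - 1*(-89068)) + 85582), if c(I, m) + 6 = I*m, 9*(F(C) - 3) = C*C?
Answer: -46307 + 2*sqrt(44627) ≈ -45885.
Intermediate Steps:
P = 249 (P = -3*((-142 + 93) - 34) = -3*(-49 - 34) = -3*(-83) = 249)
F(C) = 3 + C**2/9 (F(C) = 3 + (C*C)/9 = 3 + C**2/9)
a = -46307 (a = (3 + (1/9)*249**2) - 1*53199 = (3 + (1/9)*62001) - 53199 = (3 + 6889) - 53199 = 6892 - 53199 = -46307)
c(I, m) = -6 + I*m
a + sqrt((c(-23, -168) - 1*(-89068)) + 85582) = -46307 + sqrt(((-6 - 23*(-168)) - 1*(-89068)) + 85582) = -46307 + sqrt(((-6 + 3864) + 89068) + 85582) = -46307 + sqrt((3858 + 89068) + 85582) = -46307 + sqrt(92926 + 85582) = -46307 + sqrt(178508) = -46307 + 2*sqrt(44627)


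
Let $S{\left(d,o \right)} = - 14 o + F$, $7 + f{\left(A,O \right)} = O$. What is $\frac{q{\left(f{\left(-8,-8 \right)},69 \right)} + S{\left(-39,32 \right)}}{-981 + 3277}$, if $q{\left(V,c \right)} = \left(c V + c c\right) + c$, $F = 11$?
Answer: $\frac{1679}{1148} \approx 1.4625$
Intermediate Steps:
$f{\left(A,O \right)} = -7 + O$
$q{\left(V,c \right)} = c + c^{2} + V c$ ($q{\left(V,c \right)} = \left(V c + c^{2}\right) + c = \left(c^{2} + V c\right) + c = c + c^{2} + V c$)
$S{\left(d,o \right)} = 11 - 14 o$ ($S{\left(d,o \right)} = - 14 o + 11 = 11 - 14 o$)
$\frac{q{\left(f{\left(-8,-8 \right)},69 \right)} + S{\left(-39,32 \right)}}{-981 + 3277} = \frac{69 \left(1 - 15 + 69\right) + \left(11 - 448\right)}{-981 + 3277} = \frac{69 \left(1 - 15 + 69\right) + \left(11 - 448\right)}{2296} = \left(69 \cdot 55 - 437\right) \frac{1}{2296} = \left(3795 - 437\right) \frac{1}{2296} = 3358 \cdot \frac{1}{2296} = \frac{1679}{1148}$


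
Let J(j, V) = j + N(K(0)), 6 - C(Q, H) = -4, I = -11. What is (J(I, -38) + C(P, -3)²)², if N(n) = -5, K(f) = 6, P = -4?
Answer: 7056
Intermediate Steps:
C(Q, H) = 10 (C(Q, H) = 6 - 1*(-4) = 6 + 4 = 10)
J(j, V) = -5 + j (J(j, V) = j - 5 = -5 + j)
(J(I, -38) + C(P, -3)²)² = ((-5 - 11) + 10²)² = (-16 + 100)² = 84² = 7056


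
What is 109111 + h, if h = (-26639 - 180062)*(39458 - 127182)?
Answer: 18132747635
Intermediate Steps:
h = 18132638524 (h = -206701*(-87724) = 18132638524)
109111 + h = 109111 + 18132638524 = 18132747635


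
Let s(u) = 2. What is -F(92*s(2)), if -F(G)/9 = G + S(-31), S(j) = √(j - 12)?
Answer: 1656 + 9*I*√43 ≈ 1656.0 + 59.017*I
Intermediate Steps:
S(j) = √(-12 + j)
F(G) = -9*G - 9*I*√43 (F(G) = -9*(G + √(-12 - 31)) = -9*(G + √(-43)) = -9*(G + I*√43) = -9*G - 9*I*√43)
-F(92*s(2)) = -(-828*2 - 9*I*√43) = -(-9*184 - 9*I*√43) = -(-1656 - 9*I*√43) = 1656 + 9*I*√43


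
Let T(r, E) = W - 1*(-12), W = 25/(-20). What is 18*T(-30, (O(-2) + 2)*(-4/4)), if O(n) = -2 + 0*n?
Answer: 387/2 ≈ 193.50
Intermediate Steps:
O(n) = -2 (O(n) = -2 + 0 = -2)
W = -5/4 (W = 25*(-1/20) = -5/4 ≈ -1.2500)
T(r, E) = 43/4 (T(r, E) = -5/4 - 1*(-12) = -5/4 + 12 = 43/4)
18*T(-30, (O(-2) + 2)*(-4/4)) = 18*(43/4) = 387/2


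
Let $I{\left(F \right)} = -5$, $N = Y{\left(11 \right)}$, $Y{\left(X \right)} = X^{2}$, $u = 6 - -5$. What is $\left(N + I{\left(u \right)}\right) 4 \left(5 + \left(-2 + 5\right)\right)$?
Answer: $3712$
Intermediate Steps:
$u = 11$ ($u = 6 + 5 = 11$)
$N = 121$ ($N = 11^{2} = 121$)
$\left(N + I{\left(u \right)}\right) 4 \left(5 + \left(-2 + 5\right)\right) = \left(121 - 5\right) 4 \left(5 + \left(-2 + 5\right)\right) = 116 \cdot 4 \left(5 + 3\right) = 116 \cdot 4 \cdot 8 = 116 \cdot 32 = 3712$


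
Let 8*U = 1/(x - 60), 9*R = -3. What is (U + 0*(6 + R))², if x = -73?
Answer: 1/1132096 ≈ 8.8332e-7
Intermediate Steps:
R = -⅓ (R = (⅑)*(-3) = -⅓ ≈ -0.33333)
U = -1/1064 (U = 1/(8*(-73 - 60)) = (⅛)/(-133) = (⅛)*(-1/133) = -1/1064 ≈ -0.00093985)
(U + 0*(6 + R))² = (-1/1064 + 0*(6 - ⅓))² = (-1/1064 + 0*(17/3))² = (-1/1064 + 0)² = (-1/1064)² = 1/1132096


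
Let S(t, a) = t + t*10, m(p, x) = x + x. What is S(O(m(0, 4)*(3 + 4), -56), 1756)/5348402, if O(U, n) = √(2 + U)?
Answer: 11*√58/5348402 ≈ 1.5663e-5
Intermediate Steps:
m(p, x) = 2*x
S(t, a) = 11*t (S(t, a) = t + 10*t = 11*t)
S(O(m(0, 4)*(3 + 4), -56), 1756)/5348402 = (11*√(2 + (2*4)*(3 + 4)))/5348402 = (11*√(2 + 8*7))*(1/5348402) = (11*√(2 + 56))*(1/5348402) = (11*√58)*(1/5348402) = 11*√58/5348402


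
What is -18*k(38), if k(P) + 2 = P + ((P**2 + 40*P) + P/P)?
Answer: -54018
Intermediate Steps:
k(P) = -1 + P**2 + 41*P (k(P) = -2 + (P + ((P**2 + 40*P) + P/P)) = -2 + (P + ((P**2 + 40*P) + 1)) = -2 + (P + (1 + P**2 + 40*P)) = -2 + (1 + P**2 + 41*P) = -1 + P**2 + 41*P)
-18*k(38) = -18*(-1 + 38**2 + 41*38) = -18*(-1 + 1444 + 1558) = -18*3001 = -54018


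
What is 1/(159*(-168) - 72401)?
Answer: -1/99113 ≈ -1.0089e-5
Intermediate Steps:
1/(159*(-168) - 72401) = 1/(-26712 - 72401) = 1/(-99113) = -1/99113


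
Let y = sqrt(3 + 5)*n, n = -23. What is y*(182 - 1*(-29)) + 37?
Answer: 37 - 9706*sqrt(2) ≈ -13689.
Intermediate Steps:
y = -46*sqrt(2) (y = sqrt(3 + 5)*(-23) = sqrt(8)*(-23) = (2*sqrt(2))*(-23) = -46*sqrt(2) ≈ -65.054)
y*(182 - 1*(-29)) + 37 = (-46*sqrt(2))*(182 - 1*(-29)) + 37 = (-46*sqrt(2))*(182 + 29) + 37 = -46*sqrt(2)*211 + 37 = -9706*sqrt(2) + 37 = 37 - 9706*sqrt(2)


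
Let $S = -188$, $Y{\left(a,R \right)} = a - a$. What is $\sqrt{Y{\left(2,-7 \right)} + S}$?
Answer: $2 i \sqrt{47} \approx 13.711 i$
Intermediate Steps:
$Y{\left(a,R \right)} = 0$
$\sqrt{Y{\left(2,-7 \right)} + S} = \sqrt{0 - 188} = \sqrt{-188} = 2 i \sqrt{47}$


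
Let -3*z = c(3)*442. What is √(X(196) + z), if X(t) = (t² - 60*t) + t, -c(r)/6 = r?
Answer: 8*√461 ≈ 171.77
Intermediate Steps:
c(r) = -6*r
z = 2652 (z = -(-6*3)*442/3 = -(-6)*442 = -⅓*(-7956) = 2652)
X(t) = t² - 59*t
√(X(196) + z) = √(196*(-59 + 196) + 2652) = √(196*137 + 2652) = √(26852 + 2652) = √29504 = 8*√461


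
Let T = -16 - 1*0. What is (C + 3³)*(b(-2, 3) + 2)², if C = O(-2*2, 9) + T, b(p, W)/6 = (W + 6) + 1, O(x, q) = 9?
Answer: 76880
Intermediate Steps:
b(p, W) = 42 + 6*W (b(p, W) = 6*((W + 6) + 1) = 6*((6 + W) + 1) = 6*(7 + W) = 42 + 6*W)
T = -16 (T = -16 + 0 = -16)
C = -7 (C = 9 - 16 = -7)
(C + 3³)*(b(-2, 3) + 2)² = (-7 + 3³)*((42 + 6*3) + 2)² = (-7 + 27)*((42 + 18) + 2)² = 20*(60 + 2)² = 20*62² = 20*3844 = 76880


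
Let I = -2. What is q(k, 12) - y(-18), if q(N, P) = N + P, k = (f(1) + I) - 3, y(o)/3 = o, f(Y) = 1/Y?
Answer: 62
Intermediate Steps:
y(o) = 3*o
k = -4 (k = (1/1 - 2) - 3 = (1 - 2) - 3 = -1 - 3 = -4)
q(k, 12) - y(-18) = (-4 + 12) - 3*(-18) = 8 - 1*(-54) = 8 + 54 = 62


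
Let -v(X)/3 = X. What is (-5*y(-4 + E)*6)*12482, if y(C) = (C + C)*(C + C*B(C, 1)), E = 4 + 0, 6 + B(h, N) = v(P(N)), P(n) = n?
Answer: 0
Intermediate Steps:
v(X) = -3*X
B(h, N) = -6 - 3*N
E = 4
y(C) = -16*C² (y(C) = (C + C)*(C + C*(-6 - 3*1)) = (2*C)*(C + C*(-6 - 3)) = (2*C)*(C + C*(-9)) = (2*C)*(C - 9*C) = (2*C)*(-8*C) = -16*C²)
(-5*y(-4 + E)*6)*12482 = (-(-80)*(-4 + 4)²*6)*12482 = (-(-80)*0²*6)*12482 = (-(-80)*0*6)*12482 = (-5*0*6)*12482 = (0*6)*12482 = 0*12482 = 0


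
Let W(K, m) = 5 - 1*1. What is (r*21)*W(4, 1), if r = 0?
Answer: 0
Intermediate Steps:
W(K, m) = 4 (W(K, m) = 5 - 1 = 4)
(r*21)*W(4, 1) = (0*21)*4 = 0*4 = 0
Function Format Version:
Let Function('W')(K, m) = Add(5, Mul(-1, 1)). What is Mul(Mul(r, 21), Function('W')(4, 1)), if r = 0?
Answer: 0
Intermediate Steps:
Function('W')(K, m) = 4 (Function('W')(K, m) = Add(5, -1) = 4)
Mul(Mul(r, 21), Function('W')(4, 1)) = Mul(Mul(0, 21), 4) = Mul(0, 4) = 0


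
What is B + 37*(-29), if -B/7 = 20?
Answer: -1213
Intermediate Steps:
B = -140 (B = -7*20 = -140)
B + 37*(-29) = -140 + 37*(-29) = -140 - 1073 = -1213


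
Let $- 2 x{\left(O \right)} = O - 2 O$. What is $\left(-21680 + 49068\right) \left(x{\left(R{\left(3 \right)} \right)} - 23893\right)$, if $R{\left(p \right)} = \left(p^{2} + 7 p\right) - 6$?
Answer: $-654052828$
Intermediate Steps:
$R{\left(p \right)} = -6 + p^{2} + 7 p$
$x{\left(O \right)} = \frac{O}{2}$ ($x{\left(O \right)} = - \frac{O - 2 O}{2} = - \frac{\left(-1\right) O}{2} = \frac{O}{2}$)
$\left(-21680 + 49068\right) \left(x{\left(R{\left(3 \right)} \right)} - 23893\right) = \left(-21680 + 49068\right) \left(\frac{-6 + 3^{2} + 7 \cdot 3}{2} - 23893\right) = 27388 \left(\frac{-6 + 9 + 21}{2} - 23893\right) = 27388 \left(\frac{1}{2} \cdot 24 - 23893\right) = 27388 \left(12 - 23893\right) = 27388 \left(-23881\right) = -654052828$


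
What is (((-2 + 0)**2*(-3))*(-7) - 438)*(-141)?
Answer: 49914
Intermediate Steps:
(((-2 + 0)**2*(-3))*(-7) - 438)*(-141) = (((-2)**2*(-3))*(-7) - 438)*(-141) = ((4*(-3))*(-7) - 438)*(-141) = (-12*(-7) - 438)*(-141) = (84 - 438)*(-141) = -354*(-141) = 49914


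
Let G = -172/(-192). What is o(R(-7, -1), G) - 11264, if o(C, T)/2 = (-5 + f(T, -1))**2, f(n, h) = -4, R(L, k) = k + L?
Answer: -11102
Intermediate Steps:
R(L, k) = L + k
G = 43/48 (G = -172*(-1/192) = 43/48 ≈ 0.89583)
o(C, T) = 162 (o(C, T) = 2*(-5 - 4)**2 = 2*(-9)**2 = 2*81 = 162)
o(R(-7, -1), G) - 11264 = 162 - 11264 = -11102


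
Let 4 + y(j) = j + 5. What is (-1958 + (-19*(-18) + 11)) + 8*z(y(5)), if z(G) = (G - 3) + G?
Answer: -1533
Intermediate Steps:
y(j) = 1 + j (y(j) = -4 + (j + 5) = -4 + (5 + j) = 1 + j)
z(G) = -3 + 2*G (z(G) = (-3 + G) + G = -3 + 2*G)
(-1958 + (-19*(-18) + 11)) + 8*z(y(5)) = (-1958 + (-19*(-18) + 11)) + 8*(-3 + 2*(1 + 5)) = (-1958 + (342 + 11)) + 8*(-3 + 2*6) = (-1958 + 353) + 8*(-3 + 12) = -1605 + 8*9 = -1605 + 72 = -1533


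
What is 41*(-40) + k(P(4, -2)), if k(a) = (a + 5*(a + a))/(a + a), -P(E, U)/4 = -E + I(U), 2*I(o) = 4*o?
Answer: -3269/2 ≈ -1634.5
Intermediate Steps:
I(o) = 2*o (I(o) = (4*o)/2 = 2*o)
P(E, U) = -8*U + 4*E (P(E, U) = -4*(-E + 2*U) = -8*U + 4*E)
k(a) = 11/2 (k(a) = (a + 5*(2*a))/((2*a)) = (a + 10*a)*(1/(2*a)) = (11*a)*(1/(2*a)) = 11/2)
41*(-40) + k(P(4, -2)) = 41*(-40) + 11/2 = -1640 + 11/2 = -3269/2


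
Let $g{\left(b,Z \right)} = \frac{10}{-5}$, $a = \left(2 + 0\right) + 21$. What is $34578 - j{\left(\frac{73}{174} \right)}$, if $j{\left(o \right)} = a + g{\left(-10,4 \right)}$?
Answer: $34557$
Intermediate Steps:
$a = 23$ ($a = 2 + 21 = 23$)
$g{\left(b,Z \right)} = -2$ ($g{\left(b,Z \right)} = 10 \left(- \frac{1}{5}\right) = -2$)
$j{\left(o \right)} = 21$ ($j{\left(o \right)} = 23 - 2 = 21$)
$34578 - j{\left(\frac{73}{174} \right)} = 34578 - 21 = 34557$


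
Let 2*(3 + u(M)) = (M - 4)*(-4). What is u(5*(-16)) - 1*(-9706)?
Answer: 9871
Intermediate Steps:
u(M) = 5 - 2*M (u(M) = -3 + ((M - 4)*(-4))/2 = -3 + ((-4 + M)*(-4))/2 = -3 + (16 - 4*M)/2 = -3 + (8 - 2*M) = 5 - 2*M)
u(5*(-16)) - 1*(-9706) = (5 - 10*(-16)) - 1*(-9706) = (5 - 2*(-80)) + 9706 = (5 + 160) + 9706 = 165 + 9706 = 9871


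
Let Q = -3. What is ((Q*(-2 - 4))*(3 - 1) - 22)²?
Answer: 196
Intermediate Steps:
((Q*(-2 - 4))*(3 - 1) - 22)² = ((-3*(-2 - 4))*(3 - 1) - 22)² = (-3*(-6)*2 - 22)² = (18*2 - 22)² = (36 - 22)² = 14² = 196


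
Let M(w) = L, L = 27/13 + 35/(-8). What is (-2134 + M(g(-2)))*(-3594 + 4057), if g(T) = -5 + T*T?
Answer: -102867025/104 ≈ -9.8911e+5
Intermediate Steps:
L = -239/104 (L = 27*(1/13) + 35*(-1/8) = 27/13 - 35/8 = -239/104 ≈ -2.2981)
g(T) = -5 + T**2
M(w) = -239/104
(-2134 + M(g(-2)))*(-3594 + 4057) = (-2134 - 239/104)*(-3594 + 4057) = -222175/104*463 = -102867025/104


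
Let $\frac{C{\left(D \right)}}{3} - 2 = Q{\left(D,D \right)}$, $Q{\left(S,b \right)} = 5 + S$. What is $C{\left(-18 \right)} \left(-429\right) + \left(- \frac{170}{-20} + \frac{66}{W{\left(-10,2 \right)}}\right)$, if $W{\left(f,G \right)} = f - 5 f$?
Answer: $\frac{283343}{20} \approx 14167.0$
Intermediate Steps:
$W{\left(f,G \right)} = - 4 f$
$C{\left(D \right)} = 21 + 3 D$ ($C{\left(D \right)} = 6 + 3 \left(5 + D\right) = 6 + \left(15 + 3 D\right) = 21 + 3 D$)
$C{\left(-18 \right)} \left(-429\right) + \left(- \frac{170}{-20} + \frac{66}{W{\left(-10,2 \right)}}\right) = \left(21 + 3 \left(-18\right)\right) \left(-429\right) + \left(- \frac{170}{-20} + \frac{66}{\left(-4\right) \left(-10\right)}\right) = \left(21 - 54\right) \left(-429\right) + \left(\left(-170\right) \left(- \frac{1}{20}\right) + \frac{66}{40}\right) = \left(-33\right) \left(-429\right) + \left(\frac{17}{2} + 66 \cdot \frac{1}{40}\right) = 14157 + \left(\frac{17}{2} + \frac{33}{20}\right) = 14157 + \frac{203}{20} = \frac{283343}{20}$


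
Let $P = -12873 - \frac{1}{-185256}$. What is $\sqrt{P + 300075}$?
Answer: $\frac{\sqrt{273797529047098}}{30876} \approx 535.91$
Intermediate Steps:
$P = - \frac{2384800487}{185256}$ ($P = -12873 - - \frac{1}{185256} = -12873 + \frac{1}{185256} = - \frac{2384800487}{185256} \approx -12873.0$)
$\sqrt{P + 300075} = \sqrt{- \frac{2384800487}{185256} + 300075} = \sqrt{\frac{53205893713}{185256}} = \frac{\sqrt{273797529047098}}{30876}$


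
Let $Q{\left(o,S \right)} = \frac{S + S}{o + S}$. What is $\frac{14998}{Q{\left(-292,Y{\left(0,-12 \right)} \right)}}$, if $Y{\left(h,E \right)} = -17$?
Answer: $\frac{2317191}{17} \approx 1.3631 \cdot 10^{5}$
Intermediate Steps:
$Q{\left(o,S \right)} = \frac{2 S}{S + o}$
$\frac{14998}{Q{\left(-292,Y{\left(0,-12 \right)} \right)}} = \frac{14998}{2 \left(-17\right) \frac{1}{-17 - 292}} = \frac{14998}{2 \left(-17\right) \frac{1}{-309}} = \frac{14998}{2 \left(-17\right) \left(- \frac{1}{309}\right)} = \frac{14998}{\frac{34}{309}} = 14998 \cdot \frac{309}{34} = \frac{2317191}{17}$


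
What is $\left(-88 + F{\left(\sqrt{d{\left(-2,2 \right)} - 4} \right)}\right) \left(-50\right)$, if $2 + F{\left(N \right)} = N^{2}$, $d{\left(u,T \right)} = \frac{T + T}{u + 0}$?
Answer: $4800$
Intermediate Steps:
$d{\left(u,T \right)} = \frac{2 T}{u}$
$F{\left(N \right)} = -2 + N^{2}$
$\left(-88 + F{\left(\sqrt{d{\left(-2,2 \right)} - 4} \right)}\right) \left(-50\right) = \left(-88 + \left(-2 + \left(\sqrt{2 \cdot 2 \frac{1}{-2} - 4}\right)^{2}\right)\right) \left(-50\right) = \left(-88 + \left(-2 + \left(\sqrt{2 \cdot 2 \left(- \frac{1}{2}\right) - 4}\right)^{2}\right)\right) \left(-50\right) = \left(-88 + \left(-2 + \left(\sqrt{-2 - 4}\right)^{2}\right)\right) \left(-50\right) = \left(-88 + \left(-2 + \left(\sqrt{-6}\right)^{2}\right)\right) \left(-50\right) = \left(-88 + \left(-2 + \left(i \sqrt{6}\right)^{2}\right)\right) \left(-50\right) = \left(-88 - 8\right) \left(-50\right) = \left(-96\right) \left(-50\right) = 4800$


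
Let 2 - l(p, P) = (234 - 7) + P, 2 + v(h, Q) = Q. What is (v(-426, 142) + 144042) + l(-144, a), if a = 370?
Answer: 143587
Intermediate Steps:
v(h, Q) = -2 + Q
l(p, P) = -225 - P (l(p, P) = 2 - ((234 - 7) + P) = 2 - (227 + P) = 2 + (-227 - P) = -225 - P)
(v(-426, 142) + 144042) + l(-144, a) = ((-2 + 142) + 144042) + (-225 - 1*370) = (140 + 144042) + (-225 - 370) = 144182 - 595 = 143587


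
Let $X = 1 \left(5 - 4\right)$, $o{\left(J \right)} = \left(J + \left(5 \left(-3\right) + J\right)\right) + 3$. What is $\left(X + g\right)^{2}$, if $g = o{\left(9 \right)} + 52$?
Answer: $3481$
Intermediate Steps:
$o{\left(J \right)} = -12 + 2 J$ ($o{\left(J \right)} = \left(J + \left(-15 + J\right)\right) + 3 = \left(-15 + 2 J\right) + 3 = -12 + 2 J$)
$X = 1$ ($X = 1 \cdot 1 = 1$)
$g = 58$ ($g = \left(-12 + 2 \cdot 9\right) + 52 = \left(-12 + 18\right) + 52 = 6 + 52 = 58$)
$\left(X + g\right)^{2} = \left(1 + 58\right)^{2} = 59^{2} = 3481$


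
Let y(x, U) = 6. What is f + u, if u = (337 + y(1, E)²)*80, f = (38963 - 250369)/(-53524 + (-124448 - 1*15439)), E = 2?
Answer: 5771595646/193411 ≈ 29841.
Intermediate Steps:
f = 211406/193411 (f = -211406/(-53524 + (-124448 - 15439)) = -211406/(-53524 - 139887) = -211406/(-193411) = -211406*(-1/193411) = 211406/193411 ≈ 1.0930)
u = 29840 (u = (337 + 6²)*80 = (337 + 36)*80 = 373*80 = 29840)
f + u = 211406/193411 + 29840 = 5771595646/193411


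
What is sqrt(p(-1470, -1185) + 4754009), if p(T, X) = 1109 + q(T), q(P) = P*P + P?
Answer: 2*sqrt(1728637) ≈ 2629.6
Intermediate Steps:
q(P) = P + P**2 (q(P) = P**2 + P = P + P**2)
p(T, X) = 1109 + T*(1 + T)
sqrt(p(-1470, -1185) + 4754009) = sqrt((1109 - 1470*(1 - 1470)) + 4754009) = sqrt((1109 - 1470*(-1469)) + 4754009) = sqrt((1109 + 2159430) + 4754009) = sqrt(2160539 + 4754009) = sqrt(6914548) = 2*sqrt(1728637)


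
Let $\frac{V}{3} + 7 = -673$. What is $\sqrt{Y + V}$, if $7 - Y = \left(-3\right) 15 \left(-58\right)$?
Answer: $i \sqrt{4643} \approx 68.14 i$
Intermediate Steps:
$Y = -2603$ ($Y = 7 - \left(-3\right) 15 \left(-58\right) = 7 - \left(-45\right) \left(-58\right) = 7 - 2610 = -2603$)
$V = -2040$ ($V = -21 + 3 \left(-673\right) = -21 - 2019 = -2040$)
$\sqrt{Y + V} = \sqrt{-2603 - 2040} = \sqrt{-4643} = i \sqrt{4643}$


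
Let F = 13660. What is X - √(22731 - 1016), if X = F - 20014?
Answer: -6354 - √21715 ≈ -6501.4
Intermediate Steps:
X = -6354 (X = 13660 - 20014 = -6354)
X - √(22731 - 1016) = -6354 - √(22731 - 1016) = -6354 - √21715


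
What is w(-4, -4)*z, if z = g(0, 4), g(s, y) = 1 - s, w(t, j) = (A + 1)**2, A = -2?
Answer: 1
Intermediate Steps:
w(t, j) = 1 (w(t, j) = (-2 + 1)**2 = (-1)**2 = 1)
z = 1 (z = 1 - 1*0 = 1 + 0 = 1)
w(-4, -4)*z = 1*1 = 1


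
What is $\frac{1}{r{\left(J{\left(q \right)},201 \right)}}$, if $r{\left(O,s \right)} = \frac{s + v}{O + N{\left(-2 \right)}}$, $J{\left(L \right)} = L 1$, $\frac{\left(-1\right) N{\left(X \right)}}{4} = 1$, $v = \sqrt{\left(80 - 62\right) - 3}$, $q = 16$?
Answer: $\frac{402}{6731} - \frac{2 \sqrt{15}}{6731} \approx 0.058573$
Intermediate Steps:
$v = \sqrt{15}$ ($v = \sqrt{18 - 3} = \sqrt{15} \approx 3.873$)
$N{\left(X \right)} = -4$ ($N{\left(X \right)} = \left(-4\right) 1 = -4$)
$J{\left(L \right)} = L$
$r{\left(O,s \right)} = \frac{s + \sqrt{15}}{-4 + O}$ ($r{\left(O,s \right)} = \frac{s + \sqrt{15}}{O - 4} = \frac{s + \sqrt{15}}{-4 + O}$)
$\frac{1}{r{\left(J{\left(q \right)},201 \right)}} = \frac{1}{\frac{1}{-4 + 16} \left(201 + \sqrt{15}\right)} = \frac{1}{\frac{1}{12} \left(201 + \sqrt{15}\right)} = \frac{1}{\frac{67}{4} + \frac{\sqrt{15}}{12}}$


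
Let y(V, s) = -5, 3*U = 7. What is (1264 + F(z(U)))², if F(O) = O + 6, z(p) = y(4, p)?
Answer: 1600225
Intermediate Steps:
U = 7/3 (U = (⅓)*7 = 7/3 ≈ 2.3333)
z(p) = -5
F(O) = 6 + O
(1264 + F(z(U)))² = (1264 + (6 - 5))² = (1264 + 1)² = 1265² = 1600225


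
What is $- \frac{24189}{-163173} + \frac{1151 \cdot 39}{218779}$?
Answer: $\frac{4205572676}{11899608589} \approx 0.35342$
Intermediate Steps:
$- \frac{24189}{-163173} + \frac{1151 \cdot 39}{218779} = \left(-24189\right) \left(- \frac{1}{163173}\right) + 44889 \cdot \frac{1}{218779} = \frac{8063}{54391} + \frac{44889}{218779} = \frac{4205572676}{11899608589}$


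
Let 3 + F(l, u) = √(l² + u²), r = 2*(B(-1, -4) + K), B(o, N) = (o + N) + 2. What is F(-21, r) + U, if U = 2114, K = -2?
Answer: 2111 + √541 ≈ 2134.3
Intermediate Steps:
B(o, N) = 2 + N + o (B(o, N) = (N + o) + 2 = 2 + N + o)
r = -10 (r = 2*((2 - 4 - 1) - 2) = 2*(-3 - 2) = 2*(-5) = -10)
F(l, u) = -3 + √(l² + u²)
F(-21, r) + U = (-3 + √((-21)² + (-10)²)) + 2114 = (-3 + √(441 + 100)) + 2114 = (-3 + √541) + 2114 = 2111 + √541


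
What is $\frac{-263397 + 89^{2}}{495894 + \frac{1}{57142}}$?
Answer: $- \frac{14598409592}{28336374949} \approx -0.51518$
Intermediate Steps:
$\frac{-263397 + 89^{2}}{495894 + \frac{1}{57142}} = \frac{-263397 + 7921}{495894 + \frac{1}{57142}} = - \frac{255476}{\frac{28336374949}{57142}} = \left(-255476\right) \frac{57142}{28336374949} = - \frac{14598409592}{28336374949}$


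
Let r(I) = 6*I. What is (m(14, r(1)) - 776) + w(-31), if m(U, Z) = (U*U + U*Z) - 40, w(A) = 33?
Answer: -503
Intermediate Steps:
m(U, Z) = -40 + U**2 + U*Z (m(U, Z) = (U**2 + U*Z) - 40 = -40 + U**2 + U*Z)
(m(14, r(1)) - 776) + w(-31) = ((-40 + 14**2 + 14*(6*1)) - 776) + 33 = ((-40 + 196 + 14*6) - 776) + 33 = ((-40 + 196 + 84) - 776) + 33 = (240 - 776) + 33 = -536 + 33 = -503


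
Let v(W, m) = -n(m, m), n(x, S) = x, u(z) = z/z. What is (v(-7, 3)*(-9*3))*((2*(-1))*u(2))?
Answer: -162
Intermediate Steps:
u(z) = 1
v(W, m) = -m
(v(-7, 3)*(-9*3))*((2*(-1))*u(2)) = ((-1*3)*(-9*3))*((2*(-1))*1) = (-3*(-27))*(-2*1) = 81*(-2) = -162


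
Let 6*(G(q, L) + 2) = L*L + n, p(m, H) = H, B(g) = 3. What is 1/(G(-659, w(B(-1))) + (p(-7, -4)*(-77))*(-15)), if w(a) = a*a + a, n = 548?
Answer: -3/13520 ≈ -0.00022189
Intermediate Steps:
w(a) = a + a**2 (w(a) = a**2 + a = a + a**2)
G(q, L) = 268/3 + L**2/6 (G(q, L) = -2 + (L*L + 548)/6 = -2 + (L**2 + 548)/6 = -2 + (548 + L**2)/6 = -2 + (274/3 + L**2/6) = 268/3 + L**2/6)
1/(G(-659, w(B(-1))) + (p(-7, -4)*(-77))*(-15)) = 1/((268/3 + (3*(1 + 3))**2/6) - 4*(-77)*(-15)) = 1/((268/3 + (3*4)**2/6) + 308*(-15)) = 1/((268/3 + (1/6)*12**2) - 4620) = 1/((268/3 + (1/6)*144) - 4620) = 1/((268/3 + 24) - 4620) = 1/(340/3 - 4620) = 1/(-13520/3) = -3/13520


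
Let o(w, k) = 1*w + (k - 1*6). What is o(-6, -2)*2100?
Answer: -29400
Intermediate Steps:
o(w, k) = -6 + k + w (o(w, k) = w + (k - 6) = w + (-6 + k) = -6 + k + w)
o(-6, -2)*2100 = (-6 - 2 - 6)*2100 = -14*2100 = -29400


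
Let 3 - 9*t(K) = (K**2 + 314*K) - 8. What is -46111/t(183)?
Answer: 414999/90940 ≈ 4.5634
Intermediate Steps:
t(K) = 11/9 - 314*K/9 - K**2/9 (t(K) = 1/3 - ((K**2 + 314*K) - 8)/9 = 1/3 - (-8 + K**2 + 314*K)/9 = 1/3 + (8/9 - 314*K/9 - K**2/9) = 11/9 - 314*K/9 - K**2/9)
-46111/t(183) = -46111/(11/9 - 314/9*183 - 1/9*183**2) = -46111/(11/9 - 19154/3 - 1/9*33489) = -46111/(11/9 - 19154/3 - 3721) = -46111/(-90940/9) = -46111*(-9/90940) = 414999/90940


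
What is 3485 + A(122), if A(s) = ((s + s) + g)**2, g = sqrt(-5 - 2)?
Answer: 63014 + 488*I*sqrt(7) ≈ 63014.0 + 1291.1*I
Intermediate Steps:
g = I*sqrt(7) (g = sqrt(-7) = I*sqrt(7) ≈ 2.6458*I)
A(s) = (2*s + I*sqrt(7))**2 (A(s) = ((s + s) + I*sqrt(7))**2 = (2*s + I*sqrt(7))**2)
3485 + A(122) = 3485 + (2*122 + I*sqrt(7))**2 = 3485 + (244 + I*sqrt(7))**2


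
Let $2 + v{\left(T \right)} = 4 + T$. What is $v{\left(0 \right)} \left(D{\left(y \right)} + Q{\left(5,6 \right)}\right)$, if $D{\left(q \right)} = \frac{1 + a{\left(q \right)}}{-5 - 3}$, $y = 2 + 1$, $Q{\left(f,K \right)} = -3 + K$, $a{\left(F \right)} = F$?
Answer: $5$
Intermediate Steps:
$y = 3$
$D{\left(q \right)} = - \frac{1}{8} - \frac{q}{8}$ ($D{\left(q \right)} = \frac{1 + q}{-5 - 3} = \frac{1 + q}{-8} = \left(1 + q\right) \left(- \frac{1}{8}\right) = - \frac{1}{8} - \frac{q}{8}$)
$v{\left(T \right)} = 2 + T$ ($v{\left(T \right)} = -2 + \left(4 + T\right) = 2 + T$)
$v{\left(0 \right)} \left(D{\left(y \right)} + Q{\left(5,6 \right)}\right) = \left(2 + 0\right) \left(\left(- \frac{1}{8} - \frac{3}{8}\right) + \left(-3 + 6\right)\right) = 2 \left(\left(- \frac{1}{8} - \frac{3}{8}\right) + 3\right) = 2 \left(- \frac{1}{2} + 3\right) = 2 \cdot \frac{5}{2} = 5$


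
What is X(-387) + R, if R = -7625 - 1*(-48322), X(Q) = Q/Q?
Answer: 40698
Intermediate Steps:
X(Q) = 1
R = 40697 (R = -7625 + 48322 = 40697)
X(-387) + R = 1 + 40697 = 40698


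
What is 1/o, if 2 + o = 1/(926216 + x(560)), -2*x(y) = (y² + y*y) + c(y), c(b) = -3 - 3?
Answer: -612619/1225237 ≈ -0.50000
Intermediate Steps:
c(b) = -6
x(y) = 3 - y² (x(y) = -((y² + y*y) - 6)/2 = -((y² + y²) - 6)/2 = -(2*y² - 6)/2 = -(-6 + 2*y²)/2 = 3 - y²)
o = -1225237/612619 (o = -2 + 1/(926216 + (3 - 1*560²)) = -2 + 1/(926216 + (3 - 1*313600)) = -2 + 1/(926216 + (3 - 313600)) = -2 + 1/(926216 - 313597) = -2 + 1/612619 = -1225237/612619 ≈ -2.0000)
1/o = 1/(-1225237/612619) = -612619/1225237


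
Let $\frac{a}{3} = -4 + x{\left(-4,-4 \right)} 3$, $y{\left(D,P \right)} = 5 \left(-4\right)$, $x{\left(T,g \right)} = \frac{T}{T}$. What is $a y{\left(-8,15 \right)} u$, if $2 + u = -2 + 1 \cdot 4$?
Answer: $0$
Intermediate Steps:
$x{\left(T,g \right)} = 1$
$y{\left(D,P \right)} = -20$
$u = 0$ ($u = -2 + \left(-2 + 1 \cdot 4\right) = -2 + \left(-2 + 4\right) = -2 + 2 = 0$)
$a = -3$ ($a = 3 \left(-4 + 1 \cdot 3\right) = 3 \left(-4 + 3\right) = 3 \left(-1\right) = -3$)
$a y{\left(-8,15 \right)} u = \left(-3\right) \left(-20\right) 0 = 60 \cdot 0 = 0$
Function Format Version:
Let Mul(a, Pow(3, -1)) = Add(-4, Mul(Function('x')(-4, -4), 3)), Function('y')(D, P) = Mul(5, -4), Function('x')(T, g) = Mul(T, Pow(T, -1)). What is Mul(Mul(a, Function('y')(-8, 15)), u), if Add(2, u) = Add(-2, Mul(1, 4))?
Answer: 0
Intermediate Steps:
Function('x')(T, g) = 1
Function('y')(D, P) = -20
u = 0 (u = Add(-2, Add(-2, Mul(1, 4))) = Add(-2, Add(-2, 4)) = Add(-2, 2) = 0)
a = -3 (a = Mul(3, Add(-4, Mul(1, 3))) = Mul(3, Add(-4, 3)) = Mul(3, -1) = -3)
Mul(Mul(a, Function('y')(-8, 15)), u) = Mul(Mul(-3, -20), 0) = Mul(60, 0) = 0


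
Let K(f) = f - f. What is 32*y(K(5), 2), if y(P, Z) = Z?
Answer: 64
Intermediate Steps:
K(f) = 0
32*y(K(5), 2) = 32*2 = 64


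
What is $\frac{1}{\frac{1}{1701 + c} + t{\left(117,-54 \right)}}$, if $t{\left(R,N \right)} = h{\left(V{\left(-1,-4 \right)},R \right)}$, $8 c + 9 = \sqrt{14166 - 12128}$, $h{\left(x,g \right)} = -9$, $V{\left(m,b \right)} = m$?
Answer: $- \frac{1664268075}{14977433611} + \frac{8 \sqrt{2038}}{14977433611} \approx -0.11112$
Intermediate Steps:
$c = - \frac{9}{8} + \frac{\sqrt{2038}}{8}$ ($c = - \frac{9}{8} + \frac{\sqrt{14166 - 12128}}{8} = - \frac{9}{8} + \frac{\sqrt{2038}}{8} \approx 4.518$)
$t{\left(R,N \right)} = -9$
$\frac{1}{\frac{1}{1701 + c} + t{\left(117,-54 \right)}} = \frac{1}{\frac{1}{1701 - \left(\frac{9}{8} - \frac{\sqrt{2038}}{8}\right)} - 9} = \frac{1}{\frac{1}{\frac{13599}{8} + \frac{\sqrt{2038}}{8}} - 9} = \frac{1}{-9 + \frac{1}{\frac{13599}{8} + \frac{\sqrt{2038}}{8}}}$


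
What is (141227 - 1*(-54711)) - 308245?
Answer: -112307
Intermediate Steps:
(141227 - 1*(-54711)) - 308245 = (141227 + 54711) - 308245 = 195938 - 308245 = -112307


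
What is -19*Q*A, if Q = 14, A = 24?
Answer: -6384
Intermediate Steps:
-19*Q*A = -266*24 = -19*336 = -6384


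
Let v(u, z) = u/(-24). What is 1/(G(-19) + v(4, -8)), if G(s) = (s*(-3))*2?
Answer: 6/683 ≈ 0.0087848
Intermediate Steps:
G(s) = -6*s (G(s) = -3*s*2 = -6*s)
v(u, z) = -u/24 (v(u, z) = u*(-1/24) = -u/24)
1/(G(-19) + v(4, -8)) = 1/(-6*(-19) - 1/24*4) = 1/(114 - ⅙) = 1/(683/6) = 6/683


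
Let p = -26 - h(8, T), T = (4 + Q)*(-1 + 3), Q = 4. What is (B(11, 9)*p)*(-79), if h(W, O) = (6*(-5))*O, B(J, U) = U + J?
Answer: -717320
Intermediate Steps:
B(J, U) = J + U
T = 16 (T = (4 + 4)*(-1 + 3) = 8*2 = 16)
h(W, O) = -30*O
p = 454 (p = -26 - (-30)*16 = -26 - 1*(-480) = -26 + 480 = 454)
(B(11, 9)*p)*(-79) = ((11 + 9)*454)*(-79) = (20*454)*(-79) = 9080*(-79) = -717320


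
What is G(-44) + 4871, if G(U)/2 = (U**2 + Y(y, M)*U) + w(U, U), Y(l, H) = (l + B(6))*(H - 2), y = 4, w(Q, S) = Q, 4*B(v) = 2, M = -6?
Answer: 11823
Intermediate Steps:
B(v) = 1/2 (B(v) = (1/4)*2 = 1/2)
Y(l, H) = (1/2 + l)*(-2 + H) (Y(l, H) = (l + 1/2)*(H - 2) = (1/2 + l)*(-2 + H))
G(U) = -70*U + 2*U**2 (G(U) = 2*((U**2 + (-1 + (1/2)*(-6) - 2*4 - 6*4)*U) + U) = 2*((U**2 + (-1 - 3 - 8 - 24)*U) + U) = 2*((U**2 - 36*U) + U) = 2*(U**2 - 35*U) = -70*U + 2*U**2)
G(-44) + 4871 = 2*(-44)*(-35 - 44) + 4871 = 2*(-44)*(-79) + 4871 = 6952 + 4871 = 11823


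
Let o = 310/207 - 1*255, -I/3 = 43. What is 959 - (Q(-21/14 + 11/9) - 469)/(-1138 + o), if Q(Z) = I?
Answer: 21239041/22157 ≈ 958.57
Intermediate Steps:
I = -129 (I = -3*43 = -129)
Q(Z) = -129
o = -52475/207 (o = 310*(1/207) - 255 = 310/207 - 255 = -52475/207 ≈ -253.50)
959 - (Q(-21/14 + 11/9) - 469)/(-1138 + o) = 959 - (-129 - 469)/(-1138 - 52475/207) = 959 - (-598)/(-288041/207) = 959 - (-598)*(-207)/288041 = 959 - 1*9522/22157 = 959 - 9522/22157 = 21239041/22157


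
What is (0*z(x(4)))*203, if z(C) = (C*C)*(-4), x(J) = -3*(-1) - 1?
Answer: 0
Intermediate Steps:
x(J) = 2 (x(J) = 3 - 1 = 2)
z(C) = -4*C² (z(C) = C²*(-4) = -4*C²)
(0*z(x(4)))*203 = (0*(-4*2²))*203 = (0*(-4*4))*203 = (0*(-16))*203 = 0*203 = 0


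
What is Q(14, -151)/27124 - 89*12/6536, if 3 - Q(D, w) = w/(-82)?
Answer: -296848813/1817145256 ≈ -0.16336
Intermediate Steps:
Q(D, w) = 3 + w/82 (Q(D, w) = 3 - w/(-82) = 3 - w*(-1)/82 = 3 - (-1)*w/82 = 3 + w/82)
Q(14, -151)/27124 - 89*12/6536 = (3 + (1/82)*(-151))/27124 - 89*12/6536 = (3 - 151/82)*(1/27124) - 1068*1/6536 = (95/82)*(1/27124) - 267/1634 = 95/2224168 - 267/1634 = -296848813/1817145256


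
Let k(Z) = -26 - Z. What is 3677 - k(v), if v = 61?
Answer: 3764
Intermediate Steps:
3677 - k(v) = 3677 - (-26 - 1*61) = 3677 - (-26 - 61) = 3677 - 1*(-87) = 3677 + 87 = 3764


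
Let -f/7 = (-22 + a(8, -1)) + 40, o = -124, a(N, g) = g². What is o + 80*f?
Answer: -10764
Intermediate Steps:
f = -133 (f = -7*((-22 + (-1)²) + 40) = -7*((-22 + 1) + 40) = -7*(-21 + 40) = -7*19 = -133)
o + 80*f = -124 + 80*(-133) = -124 - 10640 = -10764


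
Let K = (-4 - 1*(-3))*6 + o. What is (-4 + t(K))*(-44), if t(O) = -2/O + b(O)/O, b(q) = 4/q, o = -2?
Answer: 649/4 ≈ 162.25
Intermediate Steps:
K = -8 (K = (-4 - 1*(-3))*6 - 2 = (-4 + 3)*6 - 2 = -1*6 - 2 = -6 - 2 = -8)
t(O) = -2/O + 4/O**2 (t(O) = -2/O + (4/O)/O = -2/O + 4/O**2)
(-4 + t(K))*(-44) = (-4 + 2*(2 - 1*(-8))/(-8)**2)*(-44) = (-4 + 2*(1/64)*(2 + 8))*(-44) = (-4 + 2*(1/64)*10)*(-44) = (-4 + 5/16)*(-44) = -59/16*(-44) = 649/4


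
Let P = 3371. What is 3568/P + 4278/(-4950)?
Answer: 540077/2781075 ≈ 0.19420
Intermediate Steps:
3568/P + 4278/(-4950) = 3568/3371 + 4278/(-4950) = 3568*(1/3371) + 4278*(-1/4950) = 3568/3371 - 713/825 = 540077/2781075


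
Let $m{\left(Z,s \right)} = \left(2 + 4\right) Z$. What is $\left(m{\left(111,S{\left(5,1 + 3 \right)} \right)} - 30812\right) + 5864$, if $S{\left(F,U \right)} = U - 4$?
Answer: $-24282$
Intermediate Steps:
$S{\left(F,U \right)} = -4 + U$
$m{\left(Z,s \right)} = 6 Z$
$\left(m{\left(111,S{\left(5,1 + 3 \right)} \right)} - 30812\right) + 5864 = \left(6 \cdot 111 - 30812\right) + 5864 = \left(666 - 30812\right) + 5864 = -30146 + 5864 = -24282$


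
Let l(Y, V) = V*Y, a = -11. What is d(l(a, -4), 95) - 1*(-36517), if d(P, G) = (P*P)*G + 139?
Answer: 220576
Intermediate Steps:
d(P, G) = 139 + G*P² (d(P, G) = P²*G + 139 = G*P² + 139 = 139 + G*P²)
d(l(a, -4), 95) - 1*(-36517) = (139 + 95*(-4*(-11))²) - 1*(-36517) = (139 + 95*44²) + 36517 = (139 + 95*1936) + 36517 = (139 + 183920) + 36517 = 184059 + 36517 = 220576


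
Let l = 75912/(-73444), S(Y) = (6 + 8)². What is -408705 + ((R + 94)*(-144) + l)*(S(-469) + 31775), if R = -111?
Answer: 1428912833745/18361 ≈ 7.7823e+7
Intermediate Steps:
S(Y) = 196 (S(Y) = 14² = 196)
l = -18978/18361 (l = 75912*(-1/73444) = -18978/18361 ≈ -1.0336)
-408705 + ((R + 94)*(-144) + l)*(S(-469) + 31775) = -408705 + ((-111 + 94)*(-144) - 18978/18361)*(196 + 31775) = -408705 + (-17*(-144) - 18978/18361)*31971 = -408705 + (2448 - 18978/18361)*31971 = -408705 + (44928750/18361)*31971 = -408705 + 1436417066250/18361 = 1428912833745/18361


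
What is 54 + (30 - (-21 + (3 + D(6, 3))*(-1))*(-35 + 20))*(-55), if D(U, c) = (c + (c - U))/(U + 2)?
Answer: 18204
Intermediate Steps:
D(U, c) = (-U + 2*c)/(2 + U)
54 + (30 - (-21 + (3 + D(6, 3))*(-1))*(-35 + 20))*(-55) = 54 + (30 - (-21 + (3 + (-1*6 + 2*3)/(2 + 6))*(-1))*(-35 + 20))*(-55) = 54 + (30 - (-21 + (3 + (-6 + 6)/8)*(-1))*(-15))*(-55) = 54 + (30 - (-21 + (3 + (1/8)*0)*(-1))*(-15))*(-55) = 54 + (30 - (-21 + (3 + 0)*(-1))*(-15))*(-55) = 54 + (30 - (-21 + 3*(-1))*(-15))*(-55) = 54 + (30 - (-21 - 3)*(-15))*(-55) = 54 + (30 - (-24)*(-15))*(-55) = 54 + (30 - 1*360)*(-55) = 54 + (30 - 360)*(-55) = 54 - 330*(-55) = 54 + 18150 = 18204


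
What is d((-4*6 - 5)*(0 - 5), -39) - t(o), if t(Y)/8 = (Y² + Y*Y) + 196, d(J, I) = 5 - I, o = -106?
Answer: -181300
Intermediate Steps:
t(Y) = 1568 + 16*Y² (t(Y) = 8*((Y² + Y*Y) + 196) = 8*((Y² + Y²) + 196) = 8*(2*Y² + 196) = 8*(196 + 2*Y²) = 1568 + 16*Y²)
d((-4*6 - 5)*(0 - 5), -39) - t(o) = (5 - 1*(-39)) - (1568 + 16*(-106)²) = (5 + 39) - (1568 + 16*11236) = 44 - (1568 + 179776) = 44 - 1*181344 = 44 - 181344 = -181300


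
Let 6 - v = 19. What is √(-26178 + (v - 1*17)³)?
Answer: I*√53178 ≈ 230.6*I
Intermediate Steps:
v = -13 (v = 6 - 1*19 = 6 - 19 = -13)
√(-26178 + (v - 1*17)³) = √(-26178 + (-13 - 1*17)³) = √(-26178 + (-13 - 17)³) = √(-26178 + (-30)³) = √(-26178 - 27000) = √(-53178) = I*√53178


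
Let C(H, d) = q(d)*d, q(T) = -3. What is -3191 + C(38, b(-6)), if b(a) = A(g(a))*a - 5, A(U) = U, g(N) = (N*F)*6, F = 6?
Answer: -7064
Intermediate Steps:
g(N) = 36*N (g(N) = (N*6)*6 = (6*N)*6 = 36*N)
b(a) = -5 + 36*a² (b(a) = (36*a)*a - 5 = 36*a² - 5 = -5 + 36*a²)
C(H, d) = -3*d
-3191 + C(38, b(-6)) = -3191 - 3*(-5 + 36*(-6)²) = -3191 - 3*(-5 + 36*36) = -3191 - 3*(-5 + 1296) = -3191 - 3*1291 = -3191 - 3873 = -7064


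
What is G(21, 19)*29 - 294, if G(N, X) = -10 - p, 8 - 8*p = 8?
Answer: -584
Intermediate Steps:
p = 0 (p = 1 - ⅛*8 = 1 - 1 = 0)
G(N, X) = -10 (G(N, X) = -10 - 1*0 = -10 + 0 = -10)
G(21, 19)*29 - 294 = -10*29 - 294 = -290 - 294 = -584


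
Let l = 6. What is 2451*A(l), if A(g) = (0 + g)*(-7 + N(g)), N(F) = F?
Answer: -14706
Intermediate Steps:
A(g) = g*(-7 + g) (A(g) = (0 + g)*(-7 + g) = g*(-7 + g))
2451*A(l) = 2451*(6*(-7 + 6)) = 2451*(6*(-1)) = 2451*(-6) = -14706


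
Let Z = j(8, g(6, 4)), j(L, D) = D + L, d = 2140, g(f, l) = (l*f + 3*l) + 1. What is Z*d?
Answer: 96300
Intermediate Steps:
g(f, l) = 1 + 3*l + f*l (g(f, l) = (f*l + 3*l) + 1 = (3*l + f*l) + 1 = 1 + 3*l + f*l)
Z = 45 (Z = (1 + 3*4 + 6*4) + 8 = (1 + 12 + 24) + 8 = 37 + 8 = 45)
Z*d = 45*2140 = 96300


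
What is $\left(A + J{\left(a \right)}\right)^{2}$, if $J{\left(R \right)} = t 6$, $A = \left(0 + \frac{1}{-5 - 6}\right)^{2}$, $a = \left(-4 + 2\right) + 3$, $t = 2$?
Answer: $\frac{2111209}{14641} \approx 144.2$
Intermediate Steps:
$a = 1$ ($a = -2 + 3 = 1$)
$A = \frac{1}{121}$ ($A = \left(0 + \frac{1}{-11}\right)^{2} = \left(0 - \frac{1}{11}\right)^{2} = \left(- \frac{1}{11}\right)^{2} = \frac{1}{121} \approx 0.0082645$)
$J{\left(R \right)} = 12$ ($J{\left(R \right)} = 2 \cdot 6 = 12$)
$\left(A + J{\left(a \right)}\right)^{2} = \left(\frac{1}{121} + 12\right)^{2} = \left(\frac{1453}{121}\right)^{2} = \frac{2111209}{14641}$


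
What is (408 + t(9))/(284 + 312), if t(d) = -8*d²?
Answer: -60/149 ≈ -0.40268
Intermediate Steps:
(408 + t(9))/(284 + 312) = (408 - 8*9²)/(284 + 312) = (408 - 8*81)/596 = (408 - 648)*(1/596) = -240*1/596 = -60/149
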